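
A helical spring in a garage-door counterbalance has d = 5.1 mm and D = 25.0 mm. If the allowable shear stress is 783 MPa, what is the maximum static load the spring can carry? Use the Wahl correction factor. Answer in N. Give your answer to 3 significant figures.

1240 N

C = D/d = 25.0/5.1 = 4.9020
K_W = (4C−1)/(4C−4) + 0.615/C = 18.608/15.608 + 0.1255 = 1.3177
τ_max = K·8FD/(πd³) → F_max = τ_allow·πd³/(8DK)
F_max = 783·π·5.1³/(8·25.0·1.3177) = 3.263e+05/263.53 = 1238.2 N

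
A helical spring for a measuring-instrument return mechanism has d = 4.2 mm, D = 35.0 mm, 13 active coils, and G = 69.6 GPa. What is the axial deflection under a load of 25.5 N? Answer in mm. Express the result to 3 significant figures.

k = Gd⁴/(8D³N_a) = (69.6×10³)(4.2⁴)/(8·35.0³·13) = 4.857 N/mm
δ = F/k = 25.5 / 4.857 = 5.2501 mm

5.25 mm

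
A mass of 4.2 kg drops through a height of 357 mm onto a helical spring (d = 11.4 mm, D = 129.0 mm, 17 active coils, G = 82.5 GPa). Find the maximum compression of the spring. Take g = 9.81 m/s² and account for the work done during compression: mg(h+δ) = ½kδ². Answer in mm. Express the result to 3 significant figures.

87.6 mm

k = Gd⁴/(8D³N_a) = (82.5×10³)(11.4⁴)/(8·129.0³·17) = 4.7727 N/mm
W = mg = 4.2 × 9.81 = 41.202 N
½kδ² − Wδ − Wh = 0 → δ = (W + √(W² + 2kWh))/k
δ = (41.202 + √(1697.6 + 140405))/4.7727 = (41.202 + 376.96)/4.7727 = 87.616 mm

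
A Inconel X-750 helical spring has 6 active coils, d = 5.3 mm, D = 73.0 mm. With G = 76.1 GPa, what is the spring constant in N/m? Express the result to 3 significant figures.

3220 N/m

k = Gd⁴/(8D³N_a) = (76.1×10³ × 5.3⁴) / (8 × 73.0³ × 6)
  = 6.00466e+07 / 1.86728e+07 = 3.2157 N/mm = 3215.7 N/m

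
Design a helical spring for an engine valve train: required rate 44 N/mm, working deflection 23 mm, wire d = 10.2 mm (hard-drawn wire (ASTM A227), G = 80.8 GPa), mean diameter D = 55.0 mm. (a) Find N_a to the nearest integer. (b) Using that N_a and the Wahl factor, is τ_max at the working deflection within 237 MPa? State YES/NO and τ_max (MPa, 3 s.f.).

N_a = Gd⁴/(8D³k) = (80.8×10³)(10.2⁴)/(8·55.0³·44) = 14.93 → N_a = 15
Actual rate k = Gd⁴/(8D³·15) = 43.807 N/mm
Working load F = kδ = 43.807·23 = 1007.6 N
C = 55.0/10.2 = 5.3922; K_W = (4C−1)/(4C−4)+0.615/C = 1.2848
τ_max = K_W·8FD/(πd³) = 1.2848·132.98 = 170.85 MPa
τ_max ≤ 237 MPa → acceptable

(a) 15 coils; (b) YES, τ_max = 171 MPa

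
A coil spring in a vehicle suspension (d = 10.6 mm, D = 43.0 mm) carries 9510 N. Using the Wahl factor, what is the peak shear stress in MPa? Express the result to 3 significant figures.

Spring index C = D/d = 43.0/10.6 = 4.0566
K_W = (4C−1)/(4C−4) + 0.615/C = 15.226/12.226 + 0.1516 = 1.3970
τ₀ = 8FD/(πd³) = 8·9510·43.0/(π·10.6³) = 3.27144e+06/3741.7 = 874.32 MPa
τ_max = K·τ₀ = 1.3970 × 874.32 = 1221.4 MPa

1220 MPa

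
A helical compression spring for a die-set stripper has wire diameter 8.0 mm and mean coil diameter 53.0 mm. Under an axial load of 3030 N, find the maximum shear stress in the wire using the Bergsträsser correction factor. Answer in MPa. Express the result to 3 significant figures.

Spring index C = D/d = 53.0/8.0 = 6.6250
K_B = (4C+2)/(4C−3) = 28.500/23.500 = 1.2128
τ₀ = 8FD/(πd³) = 8·3030·53.0/(π·8.0³) = 1.28472e+06/1608.5 = 798.71 MPa
τ_max = K·τ₀ = 1.2128 × 798.71 = 968.65 MPa

969 MPa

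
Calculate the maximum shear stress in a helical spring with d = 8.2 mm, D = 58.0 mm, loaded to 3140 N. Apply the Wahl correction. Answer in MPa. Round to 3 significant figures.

Spring index C = D/d = 58.0/8.2 = 7.0732
K_W = (4C−1)/(4C−4) + 0.615/C = 27.293/24.293 + 0.0869 = 1.2104
τ₀ = 8FD/(πd³) = 8·3140·58.0/(π·8.2³) = 1.45696e+06/1732.2 = 841.12 MPa
τ_max = K·τ₀ = 1.2104 × 841.12 = 1018.1 MPa

1020 MPa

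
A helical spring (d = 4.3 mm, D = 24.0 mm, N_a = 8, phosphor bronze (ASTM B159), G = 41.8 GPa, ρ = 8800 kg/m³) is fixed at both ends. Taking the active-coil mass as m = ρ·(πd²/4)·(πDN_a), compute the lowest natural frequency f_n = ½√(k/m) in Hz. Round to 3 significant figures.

k = Gd⁴/(8D³N_a) = (41.8×10³)(4.3⁴)/(8·24.0³·8) = 16.152 N/mm = 16152 N/m
Wire length L = πDN_a = π·24.0·8 = 603.19 mm
m = ρ·(πd²/4)·L = 8800 × 14.522×10⁻⁶ m² × 0.60319 m = 0.077083 kg
f_n = ½√(k/m) = 0.5·√(16152/0.077083) = 0.5·√(2.0954e+05) = 228.88 Hz

229 Hz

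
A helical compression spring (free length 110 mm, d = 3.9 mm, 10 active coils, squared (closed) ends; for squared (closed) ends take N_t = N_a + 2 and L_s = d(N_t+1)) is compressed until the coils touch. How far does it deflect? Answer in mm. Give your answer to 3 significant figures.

59.3 mm

N_t = 12; L_s = 3.9·13 = 50.7 mm
δ_solid = L₀ − L_s = 110 − 50.7 = 59.3 mm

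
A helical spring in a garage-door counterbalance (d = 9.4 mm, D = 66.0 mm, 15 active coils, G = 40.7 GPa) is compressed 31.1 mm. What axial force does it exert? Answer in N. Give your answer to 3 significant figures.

k = Gd⁴/(8D³N_a) = (40.7×10³)(9.4⁴)/(8·66.0³·15) = 9.2107 N/mm
F = k·δ = 9.2107 × 31.1 = 286.45 N

286 N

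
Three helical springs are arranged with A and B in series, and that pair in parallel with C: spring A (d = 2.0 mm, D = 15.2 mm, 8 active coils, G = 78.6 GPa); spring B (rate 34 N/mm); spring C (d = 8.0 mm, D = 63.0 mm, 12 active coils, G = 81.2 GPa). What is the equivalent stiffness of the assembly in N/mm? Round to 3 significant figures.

k_A = Gd⁴/(8D³N_a) = (78.6×10³)(2.0⁴)/(8·15.2³·8) = 5.5954 N/mm
k_C = Gd⁴/(8D³N_a) = (81.2×10³)(8.0⁴)/(8·63.0³·12) = 13.856 N/mm
Springs A,B series: k_AB = 1/(1/5.5954+1/34) = 4.8047 N/mm; parallel with C: k_eq = 4.8047+13.856 = 18.66 N/mm

18.7 N/mm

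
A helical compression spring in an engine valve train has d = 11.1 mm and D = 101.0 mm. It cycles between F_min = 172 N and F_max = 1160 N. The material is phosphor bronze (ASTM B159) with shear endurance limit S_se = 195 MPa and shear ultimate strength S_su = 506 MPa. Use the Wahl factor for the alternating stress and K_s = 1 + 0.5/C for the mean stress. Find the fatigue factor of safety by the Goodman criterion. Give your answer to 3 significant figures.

1.23

C = D/d = 101.0/11.1 = 9.0991; K_W = (4C−1)/(4C−4)+0.615/C = 1.1602; K_s = 1+0.5/C = 1.0550
F_a = (F_max−F_min)/2 = 494 N; F_m = (F_max+F_min)/2 = 666 N
τ_a = K_W·8F_aD/(πd³) = 1.1602 × 92.901 = 107.78 MPa
τ_m = K_s·8F_mD/(πd³) = 1.0550 × 125.25 = 132.13 MPa
Goodman: 1/n_f = τ_a/S_se + τ_m/S_su = 107.78/195 + 132.13/506 = 0.55273 + 0.26112 = 0.81386
n_f = 1/0.81386 = 1.229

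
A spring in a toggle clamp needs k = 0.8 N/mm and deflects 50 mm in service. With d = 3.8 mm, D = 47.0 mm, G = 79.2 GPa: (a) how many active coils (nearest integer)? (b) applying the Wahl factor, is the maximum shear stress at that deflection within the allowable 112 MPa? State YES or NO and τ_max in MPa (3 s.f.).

N_a = Gd⁴/(8D³k) = (79.2×10³)(3.8⁴)/(8·47.0³·0.8) = 24.85 → N_a = 25
Actual rate k = Gd⁴/(8D³·25) = 0.79531 N/mm
Working load F = kδ = 0.79531·50 = 39.765 N
C = 47.0/3.8 = 12.3684; K_W = (4C−1)/(4C−4)+0.615/C = 1.1157
τ_max = K_W·8FD/(πd³) = 1.1157·86.735 = 96.77 MPa
τ_max ≤ 112 MPa → acceptable

(a) 25 coils; (b) YES, τ_max = 96.8 MPa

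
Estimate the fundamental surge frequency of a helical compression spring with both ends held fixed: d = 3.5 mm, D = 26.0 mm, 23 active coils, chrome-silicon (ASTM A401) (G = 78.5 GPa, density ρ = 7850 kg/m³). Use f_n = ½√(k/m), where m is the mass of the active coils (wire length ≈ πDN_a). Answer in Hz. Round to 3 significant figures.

k = Gd⁴/(8D³N_a) = (78.5×10³)(3.5⁴)/(8·26.0³·23) = 3.6425 N/mm = 3642.5 N/m
Wire length L = πDN_a = π·26.0·23 = 1878.7 mm
m = ρ·(πd²/4)·L = 7850 × 9.6211×10⁻⁶ m² × 1.8787 m = 0.14189 kg
f_n = ½√(k/m) = 0.5·√(3642.5/0.14189) = 0.5·√(25672) = 80.112 Hz

80.1 Hz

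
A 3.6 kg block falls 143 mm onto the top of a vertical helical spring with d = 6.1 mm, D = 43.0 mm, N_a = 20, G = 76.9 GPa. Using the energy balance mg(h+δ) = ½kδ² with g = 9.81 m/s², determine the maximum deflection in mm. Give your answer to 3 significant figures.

k = Gd⁴/(8D³N_a) = (76.9×10³)(6.1⁴)/(8·43.0³·20) = 8.3699 N/mm
W = mg = 3.6 × 9.81 = 35.316 N
½kδ² − Wδ − Wh = 0 → δ = (W + √(W² + 2kWh))/k
δ = (35.316 + √(1247.2 + 84539.1))/8.3699 = (35.316 + 292.89)/8.3699 = 39.213 mm

39.2 mm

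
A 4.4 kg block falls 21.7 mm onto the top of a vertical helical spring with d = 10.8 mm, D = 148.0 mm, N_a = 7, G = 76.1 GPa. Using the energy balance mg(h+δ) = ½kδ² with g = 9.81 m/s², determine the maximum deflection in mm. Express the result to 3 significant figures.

27.2 mm

k = Gd⁴/(8D³N_a) = (76.1×10³)(10.8⁴)/(8·148.0³·7) = 5.703 N/mm
W = mg = 4.4 × 9.81 = 43.164 N
½kδ² − Wδ − Wh = 0 → δ = (W + √(W² + 2kWh))/k
δ = (43.164 + √(1863.1 + 10683.6))/5.703 = (43.164 + 112.01)/5.703 = 27.209 mm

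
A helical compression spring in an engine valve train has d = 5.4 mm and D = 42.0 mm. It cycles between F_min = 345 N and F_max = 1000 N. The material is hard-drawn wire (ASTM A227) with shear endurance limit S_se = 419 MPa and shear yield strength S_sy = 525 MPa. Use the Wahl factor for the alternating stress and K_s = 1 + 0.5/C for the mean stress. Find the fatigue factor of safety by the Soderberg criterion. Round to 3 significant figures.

C = D/d = 42.0/5.4 = 7.7778; K_W = (4C−1)/(4C−4)+0.615/C = 1.1897; K_s = 1+0.5/C = 1.0643
F_a = (F_max−F_min)/2 = 327.5 N; F_m = (F_max+F_min)/2 = 672.5 N
τ_a = K_W·8F_aD/(πd³) = 1.1897 × 222.44 = 264.65 MPa
τ_m = K_s·8F_mD/(πd³) = 1.0643 × 456.77 = 486.14 MPa
Soderberg: 1/n_f = τ_a/S_se + τ_m/S_sy = 264.65/419 + 486.14/525 = 0.63162 + 0.92598 = 1.5576
n_f = 1/1.5576 = 0.642

0.642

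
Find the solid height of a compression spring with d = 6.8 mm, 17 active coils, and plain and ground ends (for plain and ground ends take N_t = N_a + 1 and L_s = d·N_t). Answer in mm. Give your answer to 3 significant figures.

122 mm

plain and ground ends: N_t = N_a + 1 = 17 + 1 = 18
L_s = d·N_t = 6.8 × 18 = 122.4 mm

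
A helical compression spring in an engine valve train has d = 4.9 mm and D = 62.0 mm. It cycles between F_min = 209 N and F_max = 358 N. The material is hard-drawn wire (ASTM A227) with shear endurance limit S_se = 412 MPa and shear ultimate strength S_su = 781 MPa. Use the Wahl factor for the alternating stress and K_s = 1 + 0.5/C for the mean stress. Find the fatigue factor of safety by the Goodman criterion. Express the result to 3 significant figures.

1.29

C = D/d = 62.0/4.9 = 12.6531; K_W = (4C−1)/(4C−4)+0.615/C = 1.1130; K_s = 1+0.5/C = 1.0395
F_a = (F_max−F_min)/2 = 74.5 N; F_m = (F_max+F_min)/2 = 283.5 N
τ_a = K_W·8F_aD/(πd³) = 1.1130 × 99.977 = 111.27 MPa
τ_m = K_s·8F_mD/(πd³) = 1.0395 × 380.45 = 395.48 MPa
Goodman: 1/n_f = τ_a/S_se + τ_m/S_su = 111.27/412 + 395.48/781 = 0.27007 + 0.50638 = 0.77646
n_f = 1/0.77646 = 1.288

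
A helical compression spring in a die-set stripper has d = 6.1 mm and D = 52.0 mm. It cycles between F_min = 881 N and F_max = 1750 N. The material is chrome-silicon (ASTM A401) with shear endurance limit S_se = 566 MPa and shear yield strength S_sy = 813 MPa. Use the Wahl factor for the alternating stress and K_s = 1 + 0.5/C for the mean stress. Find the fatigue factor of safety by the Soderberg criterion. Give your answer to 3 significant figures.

C = D/d = 52.0/6.1 = 8.5246; K_W = (4C−1)/(4C−4)+0.615/C = 1.1718; K_s = 1+0.5/C = 1.0587
F_a = (F_max−F_min)/2 = 434.5 N; F_m = (F_max+F_min)/2 = 1315.5 N
τ_a = K_W·8F_aD/(πd³) = 1.1718 × 253.48 = 297.03 MPa
τ_m = K_s·8F_mD/(πd³) = 1.0587 × 767.44 = 812.45 MPa
Soderberg: 1/n_f = τ_a/S_se + τ_m/S_sy = 297.03/566 + 812.45/813 = 0.52479 + 0.99933 = 1.5241
n_f = 1/1.5241 = 0.6561

0.656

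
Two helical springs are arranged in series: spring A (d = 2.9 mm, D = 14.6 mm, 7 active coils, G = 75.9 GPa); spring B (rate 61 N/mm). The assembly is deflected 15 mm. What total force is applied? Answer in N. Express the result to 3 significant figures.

307 N

k_A = Gd⁴/(8D³N_a) = (75.9×10³)(2.9⁴)/(8·14.6³·7) = 30.803 N/mm
Series: 1/k_eq = 1/30.803 + 1/61 = 0.048858; k_eq = 20.467 N/mm
F = k_eq·δ = 20.467·15 = 307.01 N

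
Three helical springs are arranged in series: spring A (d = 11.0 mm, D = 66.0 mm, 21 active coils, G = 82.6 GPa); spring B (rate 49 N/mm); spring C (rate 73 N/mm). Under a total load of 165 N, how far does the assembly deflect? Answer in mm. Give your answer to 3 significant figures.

12.2 mm

k_A = Gd⁴/(8D³N_a) = (82.6×10³)(11.0⁴)/(8·66.0³·21) = 25.039 N/mm
Series: 1/k_eq = 1/25.039 + 1/49 + 1/73 = 0.074045; k_eq = 13.505 N/mm
δ = F/k_eq = 165/13.505 = 12.217 mm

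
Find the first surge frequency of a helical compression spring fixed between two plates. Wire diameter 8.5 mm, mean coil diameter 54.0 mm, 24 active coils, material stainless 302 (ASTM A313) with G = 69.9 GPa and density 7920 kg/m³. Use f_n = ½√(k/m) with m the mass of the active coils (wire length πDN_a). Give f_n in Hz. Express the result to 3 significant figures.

k = Gd⁴/(8D³N_a) = (69.9×10³)(8.5⁴)/(8·54.0³·24) = 12.069 N/mm = 12069 N/m
Wire length L = πDN_a = π·54.0·24 = 4071.5 mm
m = ρ·(πd²/4)·L = 7920 × 56.745×10⁻⁶ m² × 4.0715 m = 1.8298 kg
f_n = ½√(k/m) = 0.5·√(12069/1.8298) = 0.5·√(6595.7) = 40.607 Hz

40.6 Hz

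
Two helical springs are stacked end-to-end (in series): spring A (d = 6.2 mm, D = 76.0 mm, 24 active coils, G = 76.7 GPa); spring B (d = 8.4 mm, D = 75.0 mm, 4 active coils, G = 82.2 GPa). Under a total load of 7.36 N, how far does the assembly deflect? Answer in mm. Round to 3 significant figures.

5.72 mm

k_A = Gd⁴/(8D³N_a) = (76.7×10³)(6.2⁴)/(8·76.0³·24) = 1.3447 N/mm
k_B = Gd⁴/(8D³N_a) = (82.2×10³)(8.4⁴)/(8·75.0³·4) = 30.315 N/mm
Series: 1/k_eq = 1/1.3447 + 1/30.315 = 0.77666; k_eq = 1.2876 N/mm
δ = F/k_eq = 7.36/1.2876 = 5.7162 mm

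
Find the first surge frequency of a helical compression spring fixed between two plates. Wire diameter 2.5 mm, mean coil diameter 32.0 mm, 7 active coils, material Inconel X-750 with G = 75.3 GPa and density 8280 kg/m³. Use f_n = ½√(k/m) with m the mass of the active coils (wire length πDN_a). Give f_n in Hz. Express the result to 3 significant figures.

118 Hz

k = Gd⁴/(8D³N_a) = (75.3×10³)(2.5⁴)/(8·32.0³·7) = 1.6029 N/mm = 1602.9 N/m
Wire length L = πDN_a = π·32.0·7 = 703.72 mm
m = ρ·(πd²/4)·L = 8280 × 4.9087×10⁻⁶ m² × 0.70372 m = 0.028602 kg
f_n = ½√(k/m) = 0.5·√(1602.9/0.028602) = 0.5·√(56043) = 118.37 Hz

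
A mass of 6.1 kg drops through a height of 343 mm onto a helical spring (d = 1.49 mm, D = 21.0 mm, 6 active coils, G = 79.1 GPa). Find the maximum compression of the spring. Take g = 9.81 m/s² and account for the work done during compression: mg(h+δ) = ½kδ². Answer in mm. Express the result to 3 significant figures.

k = Gd⁴/(8D³N_a) = (79.1×10³)(1.49⁴)/(8·21.0³·6) = 0.87705 N/mm
W = mg = 6.1 × 9.81 = 59.841 N
½kδ² − Wδ − Wh = 0 → δ = (W + √(W² + 2kWh))/k
δ = (59.841 + √(3580.9 + 36003.6))/0.87705 = (59.841 + 198.96)/0.87705 = 295.08 mm

295 mm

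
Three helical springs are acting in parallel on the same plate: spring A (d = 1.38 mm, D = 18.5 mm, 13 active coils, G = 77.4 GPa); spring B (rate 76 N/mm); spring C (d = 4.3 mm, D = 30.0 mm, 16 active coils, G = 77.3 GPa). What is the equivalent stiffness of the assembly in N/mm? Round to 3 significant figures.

k_A = Gd⁴/(8D³N_a) = (77.4×10³)(1.38⁴)/(8·18.5³·13) = 0.42629 N/mm
k_C = Gd⁴/(8D³N_a) = (77.3×10³)(4.3⁴)/(8·30.0³·16) = 7.6468 N/mm
Parallel: k_eq = 0.42629 + 76 + 7.6468 = 84.073 N/mm

84.1 N/mm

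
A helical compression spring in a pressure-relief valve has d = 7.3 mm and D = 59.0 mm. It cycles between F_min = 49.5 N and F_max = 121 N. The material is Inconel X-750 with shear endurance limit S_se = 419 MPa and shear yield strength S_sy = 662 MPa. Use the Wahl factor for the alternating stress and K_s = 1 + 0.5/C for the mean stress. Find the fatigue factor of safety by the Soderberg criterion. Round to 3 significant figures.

C = D/d = 59.0/7.3 = 8.0822; K_W = (4C−1)/(4C−4)+0.615/C = 1.1820; K_s = 1+0.5/C = 1.0619
F_a = (F_max−F_min)/2 = 35.75 N; F_m = (F_max+F_min)/2 = 85.25 N
τ_a = K_W·8F_aD/(πd³) = 1.1820 × 13.807 = 16.32 MPa
τ_m = K_s·8F_mD/(πd³) = 1.0619 × 32.924 = 34.961 MPa
Soderberg: 1/n_f = τ_a/S_se + τ_m/S_sy = 16.32/419 + 34.961/662 = 0.03895 + 0.05281 = 0.091761
n_f = 1/0.091761 = 10.9

10.9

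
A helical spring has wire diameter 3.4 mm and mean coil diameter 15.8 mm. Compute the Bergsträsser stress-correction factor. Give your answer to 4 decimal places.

1.3208

C = D/d = 15.8/3.4 = 4.6471
K_B = (4C+2)/(4C−3) = 20.588/15.588 = 1.3208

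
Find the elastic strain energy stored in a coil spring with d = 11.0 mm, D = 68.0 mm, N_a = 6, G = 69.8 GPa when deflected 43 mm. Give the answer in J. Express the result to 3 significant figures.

k = Gd⁴/(8D³N_a) = (69.8×10³)(11.0⁴)/(8·68.0³·6) = 67.711 N/mm
U = ½kδ² = 0.5 × 67.711 × 43² = 62599 N·mm = 62.599 J

62.6 J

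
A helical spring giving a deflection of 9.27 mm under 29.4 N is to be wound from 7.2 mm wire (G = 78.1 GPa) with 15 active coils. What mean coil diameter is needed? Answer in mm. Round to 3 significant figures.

Required rate k = F/δ = 29.4/9.27 = 3.1715 N/mm
D = (Gd⁴/(8N_a·k))^(1/3) = (78.1×10³·7.2⁴/(8·15·3.1715))^(1/3)
  = (551483)^(1/3) = 82.0057 mm

82.0 mm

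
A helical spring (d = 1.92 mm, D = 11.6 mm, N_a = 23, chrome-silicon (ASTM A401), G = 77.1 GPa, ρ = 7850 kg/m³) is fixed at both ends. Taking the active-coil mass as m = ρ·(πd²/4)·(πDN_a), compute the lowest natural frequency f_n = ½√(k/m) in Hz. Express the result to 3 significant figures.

219 Hz

k = Gd⁴/(8D³N_a) = (77.1×10³)(1.92⁴)/(8·11.6³·23) = 3.6481 N/mm = 3648.1 N/m
Wire length L = πDN_a = π·11.6·23 = 838.18 mm
m = ρ·(πd²/4)·L = 7850 × 2.8953×10⁻⁶ m² × 0.83818 m = 0.01905 kg
f_n = ½√(k/m) = 0.5·√(3648.1/0.01905) = 0.5·√(1.915e+05) = 218.8 Hz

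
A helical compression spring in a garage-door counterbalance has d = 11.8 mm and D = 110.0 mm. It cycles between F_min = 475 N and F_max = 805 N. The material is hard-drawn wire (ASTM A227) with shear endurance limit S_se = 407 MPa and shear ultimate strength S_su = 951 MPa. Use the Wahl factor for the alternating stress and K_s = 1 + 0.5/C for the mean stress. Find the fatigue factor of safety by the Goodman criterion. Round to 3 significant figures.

4.98

C = D/d = 110.0/11.8 = 9.3220; K_W = (4C−1)/(4C−4)+0.615/C = 1.1561; K_s = 1+0.5/C = 1.0536
F_a = (F_max−F_min)/2 = 165 N; F_m = (F_max+F_min)/2 = 640 N
τ_a = K_W·8F_aD/(πd³) = 1.1561 × 28.13 = 32.521 MPa
τ_m = K_s·8F_mD/(πd³) = 1.0536 × 109.11 = 114.96 MPa
Goodman: 1/n_f = τ_a/S_se + τ_m/S_su = 32.521/407 + 114.96/951 = 0.07990 + 0.12089 = 0.20079
n_f = 1/0.20079 = 4.98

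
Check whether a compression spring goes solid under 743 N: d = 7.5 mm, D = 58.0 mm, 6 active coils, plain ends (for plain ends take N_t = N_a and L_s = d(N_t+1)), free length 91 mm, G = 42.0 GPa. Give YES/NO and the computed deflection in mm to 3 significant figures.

YES, δ = 52.4 mm

k = Gd⁴/(8D³N_a) = (42.0×10³)(7.5⁴)/(8·58.0³·6) = 14.19 N/mm
N_t = 6; L_s = 7.5·7 = 52.5 mm; δ_solid = L₀ − L_s = 91 − 52.5 = 38.5 mm
δ = F/k = 743/14.19 = 52.362 mm
δ ≥ δ_solid → spring goes solid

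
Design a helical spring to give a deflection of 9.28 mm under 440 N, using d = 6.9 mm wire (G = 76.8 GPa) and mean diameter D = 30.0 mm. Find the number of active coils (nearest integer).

Required rate k = F/δ = 440/9.28 = 47.414 N/mm
N_a = Gd⁴/(8D³k) = (76.8×10³ × 6.9⁴)/(8 × 30.0³ × 47.414)
    = 1.74083e+08 / 1.02414e+07 = 17 → 17 coils

17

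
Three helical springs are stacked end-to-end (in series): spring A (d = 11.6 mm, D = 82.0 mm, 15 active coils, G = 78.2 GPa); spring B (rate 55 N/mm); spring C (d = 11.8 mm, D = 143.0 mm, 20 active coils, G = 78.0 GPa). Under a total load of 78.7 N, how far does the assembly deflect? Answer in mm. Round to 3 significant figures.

k_A = Gd⁴/(8D³N_a) = (78.2×10³)(11.6⁴)/(8·82.0³·15) = 21.4 N/mm
k_C = Gd⁴/(8D³N_a) = (78.0×10³)(11.8⁴)/(8·143.0³·20) = 3.2322 N/mm
Series: 1/k_eq = 1/21.4 + 1/55 + 1/3.2322 = 0.3743; k_eq = 2.6717 N/mm
δ = F/k_eq = 78.7/2.6717 = 29.457 mm

29.5 mm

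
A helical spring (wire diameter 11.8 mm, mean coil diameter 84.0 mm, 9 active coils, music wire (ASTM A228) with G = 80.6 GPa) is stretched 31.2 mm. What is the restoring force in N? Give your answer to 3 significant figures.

k = Gd⁴/(8D³N_a) = (80.6×10³)(11.8⁴)/(8·84.0³·9) = 36.618 N/mm
F = k·δ = 36.618 × 31.2 = 1142.5 N

1140 N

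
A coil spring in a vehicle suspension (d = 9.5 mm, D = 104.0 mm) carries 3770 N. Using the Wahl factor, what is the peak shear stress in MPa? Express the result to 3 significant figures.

Spring index C = D/d = 104.0/9.5 = 10.9474
K_W = (4C−1)/(4C−4) + 0.615/C = 42.789/39.789 + 0.0562 = 1.1316
τ₀ = 8FD/(πd³) = 8·3770·104.0/(π·9.5³) = 3.13664e+06/2693.5 = 1164.5 MPa
τ_max = K·τ₀ = 1.1316 × 1164.5 = 1317.7 MPa

1320 MPa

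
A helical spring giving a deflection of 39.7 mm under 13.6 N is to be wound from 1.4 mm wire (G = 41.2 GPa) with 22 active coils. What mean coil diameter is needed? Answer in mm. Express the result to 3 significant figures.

13.8 mm

Required rate k = F/δ = 13.6/39.7 = 0.34257 N/mm
D = (Gd⁴/(8N_a·k))^(1/3) = (41.2×10³·1.4⁴/(8·22·0.34257))^(1/3)
  = (2625.11)^(1/3) = 13.7948 mm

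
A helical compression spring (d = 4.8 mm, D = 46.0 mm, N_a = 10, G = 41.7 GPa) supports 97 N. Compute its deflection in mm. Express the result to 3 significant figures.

34.1 mm

k = Gd⁴/(8D³N_a) = (41.7×10³)(4.8⁴)/(8·46.0³·10) = 2.8427 N/mm
δ = F/k = 97 / 2.8427 = 34.122 mm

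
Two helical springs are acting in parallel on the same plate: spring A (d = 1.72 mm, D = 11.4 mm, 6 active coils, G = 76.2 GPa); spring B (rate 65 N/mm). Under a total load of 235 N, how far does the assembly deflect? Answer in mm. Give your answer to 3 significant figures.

k_A = Gd⁴/(8D³N_a) = (76.2×10³)(1.72⁴)/(8·11.4³·6) = 9.3781 N/mm
Parallel: k_eq = 9.3781 + 65 = 74.378 N/mm
δ = F/k_eq = 235/74.378 = 3.1595 mm

3.16 mm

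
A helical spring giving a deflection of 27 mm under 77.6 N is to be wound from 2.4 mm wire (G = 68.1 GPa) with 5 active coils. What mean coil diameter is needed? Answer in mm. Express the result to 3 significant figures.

27.0 mm

Required rate k = F/δ = 77.6/27 = 2.8741 N/mm
D = (Gd⁴/(8N_a·k))^(1/3) = (68.1×10³·2.4⁴/(8·5·2.8741))^(1/3)
  = (19653.2)^(1/3) = 26.9864 mm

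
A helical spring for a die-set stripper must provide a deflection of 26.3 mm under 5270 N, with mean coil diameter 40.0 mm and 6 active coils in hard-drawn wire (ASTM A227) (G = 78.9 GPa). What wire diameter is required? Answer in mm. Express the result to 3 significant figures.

Required rate k = F/δ = 5270/26.3 = 200.38 N/mm
d = (8D³N_a·k / G)^(1/4) = (8·40.0³·6·200.38 / (78.9×10³))^0.25
  = (7801.9)^0.25 = 9.3983 mm

9.40 mm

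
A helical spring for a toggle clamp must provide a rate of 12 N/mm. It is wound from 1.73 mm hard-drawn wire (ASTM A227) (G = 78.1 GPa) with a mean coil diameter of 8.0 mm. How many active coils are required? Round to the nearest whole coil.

14

N_a = Gd⁴/(8D³k) = (78.1×10³ × 1.73⁴)/(8 × 8.0³ × 12)
    = 699577 / 49152 = 14.23 → 14 coils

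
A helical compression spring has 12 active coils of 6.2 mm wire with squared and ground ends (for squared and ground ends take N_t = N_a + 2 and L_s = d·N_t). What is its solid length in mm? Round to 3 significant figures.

squared and ground ends: N_t = N_a + 2 = 12 + 2 = 14
L_s = d·N_t = 6.2 × 14 = 86.8 mm

86.8 mm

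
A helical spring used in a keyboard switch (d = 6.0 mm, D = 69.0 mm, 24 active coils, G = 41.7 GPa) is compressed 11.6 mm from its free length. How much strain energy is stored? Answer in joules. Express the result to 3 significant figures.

0.0576 J

k = Gd⁴/(8D³N_a) = (41.7×10³)(6.0⁴)/(8·69.0³·24) = 0.85683 N/mm
U = ½kδ² = 0.5 × 0.85683 × 11.6² = 57.647 N·mm = 0.057647 J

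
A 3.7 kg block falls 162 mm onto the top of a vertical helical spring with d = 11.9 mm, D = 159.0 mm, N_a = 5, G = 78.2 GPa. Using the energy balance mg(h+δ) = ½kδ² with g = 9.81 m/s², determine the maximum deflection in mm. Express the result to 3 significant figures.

38.6 mm

k = Gd⁴/(8D³N_a) = (78.2×10³)(11.9⁴)/(8·159.0³·5) = 9.7531 N/mm
W = mg = 3.7 × 9.81 = 36.297 N
½kδ² − Wδ − Wh = 0 → δ = (W + √(W² + 2kWh))/k
δ = (36.297 + √(1317.5 + 114699))/9.7531 = (36.297 + 340.61)/9.7531 = 38.645 mm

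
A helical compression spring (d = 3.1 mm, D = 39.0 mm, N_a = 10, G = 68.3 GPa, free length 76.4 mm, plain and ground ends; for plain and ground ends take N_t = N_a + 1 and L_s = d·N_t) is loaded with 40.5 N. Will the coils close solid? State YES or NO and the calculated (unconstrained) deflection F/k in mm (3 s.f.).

NO, δ = 30.5 mm

k = Gd⁴/(8D³N_a) = (68.3×10³)(3.1⁴)/(8·39.0³·10) = 1.3292 N/mm
N_t = 11; L_s = 3.1·11 = 34.1 mm; δ_solid = L₀ − L_s = 76.4 − 34.1 = 42.3 mm
δ = F/k = 40.5/1.3292 = 30.47 mm
δ < δ_solid → spring does not go solid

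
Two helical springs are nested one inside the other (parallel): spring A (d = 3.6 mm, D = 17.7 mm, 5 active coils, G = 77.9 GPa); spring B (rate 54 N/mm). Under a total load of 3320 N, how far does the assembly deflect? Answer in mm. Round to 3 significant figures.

k_A = Gd⁴/(8D³N_a) = (77.9×10³)(3.6⁴)/(8·17.7³·5) = 58.989 N/mm
Parallel: k_eq = 58.989 + 54 = 112.99 N/mm
δ = F/k_eq = 3320/112.99 = 29.384 mm

29.4 mm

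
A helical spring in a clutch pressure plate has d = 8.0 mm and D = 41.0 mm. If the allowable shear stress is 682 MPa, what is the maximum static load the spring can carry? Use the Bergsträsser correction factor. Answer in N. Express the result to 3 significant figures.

2600 N

C = D/d = 41.0/8.0 = 5.1250
K_B = (4C+2)/(4C−3) = 22.500/17.500 = 1.2857
τ_max = K·8FD/(πd³) → F_max = τ_allow·πd³/(8DK)
F_max = 682·π·8.0³/(8·41.0·1.2857) = 1.097e+06/421.71 = 2601.3 N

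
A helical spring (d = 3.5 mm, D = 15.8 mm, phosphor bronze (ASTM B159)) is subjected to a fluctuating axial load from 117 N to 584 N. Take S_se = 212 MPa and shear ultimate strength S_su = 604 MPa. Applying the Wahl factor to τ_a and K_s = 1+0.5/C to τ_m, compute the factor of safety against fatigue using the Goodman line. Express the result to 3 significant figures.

C = D/d = 15.8/3.5 = 4.5143; K_W = (4C−1)/(4C−4)+0.615/C = 1.3496; K_s = 1+0.5/C = 1.1108
F_a = (F_max−F_min)/2 = 233.5 N; F_m = (F_max+F_min)/2 = 350.5 N
τ_a = K_W·8F_aD/(πd³) = 1.3496 × 219.12 = 295.73 MPa
τ_m = K_s·8F_mD/(πd³) = 1.1108 × 328.91 = 365.34 MPa
Goodman: 1/n_f = τ_a/S_se + τ_m/S_su = 295.73/212 + 365.34/604 = 1.39497 + 0.60487 = 1.9998
n_f = 1/1.9998 = 0.5

0.500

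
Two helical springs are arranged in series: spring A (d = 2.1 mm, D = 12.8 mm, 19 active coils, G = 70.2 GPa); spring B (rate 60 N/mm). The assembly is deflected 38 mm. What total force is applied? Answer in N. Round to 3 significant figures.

k_A = Gd⁴/(8D³N_a) = (70.2×10³)(2.1⁴)/(8·12.8³·19) = 4.2829 N/mm
Series: 1/k_eq = 1/4.2829 + 1/60 = 0.25015; k_eq = 3.9976 N/mm
F = k_eq·δ = 3.9976·38 = 151.91 N

152 N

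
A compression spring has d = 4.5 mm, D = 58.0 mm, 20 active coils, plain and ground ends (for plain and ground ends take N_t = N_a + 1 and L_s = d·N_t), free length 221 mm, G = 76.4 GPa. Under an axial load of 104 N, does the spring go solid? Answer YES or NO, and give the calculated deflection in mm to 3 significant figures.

NO, δ = 104 mm

k = Gd⁴/(8D³N_a) = (76.4×10³)(4.5⁴)/(8·58.0³·20) = 1.0036 N/mm
N_t = 21; L_s = 4.5·21 = 94.5 mm; δ_solid = L₀ − L_s = 221 − 94.5 = 126.5 mm
δ = F/k = 104/1.0036 = 103.63 mm
δ < δ_solid → spring does not go solid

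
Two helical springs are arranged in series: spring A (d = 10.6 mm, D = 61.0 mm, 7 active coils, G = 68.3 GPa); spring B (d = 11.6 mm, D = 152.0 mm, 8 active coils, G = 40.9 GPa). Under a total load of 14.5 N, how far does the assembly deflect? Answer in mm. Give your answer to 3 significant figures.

4.61 mm

k_A = Gd⁴/(8D³N_a) = (68.3×10³)(10.6⁴)/(8·61.0³·7) = 67.837 N/mm
k_B = Gd⁴/(8D³N_a) = (40.9×10³)(11.6⁴)/(8·152.0³·8) = 3.2949 N/mm
Series: 1/k_eq = 1/67.837 + 1/3.2949 = 0.31824; k_eq = 3.1423 N/mm
δ = F/k_eq = 14.5/3.1423 = 4.6145 mm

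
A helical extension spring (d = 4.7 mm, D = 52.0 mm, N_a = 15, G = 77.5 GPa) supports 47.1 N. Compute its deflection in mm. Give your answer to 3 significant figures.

21.0 mm

k = Gd⁴/(8D³N_a) = (77.5×10³)(4.7⁴)/(8·52.0³·15) = 2.2413 N/mm
δ = F/k = 47.1 / 2.2413 = 21.014 mm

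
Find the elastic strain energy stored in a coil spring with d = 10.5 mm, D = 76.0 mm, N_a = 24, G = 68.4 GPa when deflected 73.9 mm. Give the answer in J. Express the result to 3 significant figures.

k = Gd⁴/(8D³N_a) = (68.4×10³)(10.5⁴)/(8·76.0³·24) = 9.8644 N/mm
U = ½kδ² = 0.5 × 9.8644 × 73.9² = 26936 N·mm = 26.936 J

26.9 J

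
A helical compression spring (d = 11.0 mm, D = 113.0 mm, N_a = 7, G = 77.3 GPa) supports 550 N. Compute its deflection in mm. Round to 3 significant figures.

39.3 mm

k = Gd⁴/(8D³N_a) = (77.3×10³)(11.0⁴)/(8·113.0³·7) = 14.006 N/mm
δ = F/k = 550 / 14.006 = 39.268 mm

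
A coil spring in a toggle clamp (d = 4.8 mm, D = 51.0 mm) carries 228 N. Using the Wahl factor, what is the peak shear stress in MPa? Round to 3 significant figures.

304 MPa

Spring index C = D/d = 51.0/4.8 = 10.6250
K_W = (4C−1)/(4C−4) + 0.615/C = 41.500/38.500 + 0.0579 = 1.1358
τ₀ = 8FD/(πd³) = 8·228·51.0/(π·4.8³) = 93024/347.44 = 267.75 MPa
τ_max = K·τ₀ = 1.1358 × 267.75 = 304.11 MPa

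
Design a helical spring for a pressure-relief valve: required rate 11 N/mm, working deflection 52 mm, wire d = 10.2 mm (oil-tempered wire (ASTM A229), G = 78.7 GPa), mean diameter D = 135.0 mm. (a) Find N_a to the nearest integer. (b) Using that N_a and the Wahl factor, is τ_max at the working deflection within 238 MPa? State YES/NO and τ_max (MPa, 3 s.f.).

(a) 4 coils; (b) YES, τ_max = 202 MPa

N_a = Gd⁴/(8D³k) = (78.7×10³)(10.2⁴)/(8·135.0³·11) = 3.935 → N_a = 4
Actual rate k = Gd⁴/(8D³·4) = 10.82 N/mm
Working load F = kδ = 10.82·52 = 562.64 N
C = 135.0/10.2 = 13.2353; K_W = (4C−1)/(4C−4)+0.615/C = 1.1078
τ_max = K_W·8FD/(πd³) = 1.1078·182.26 = 201.91 MPa
τ_max ≤ 238 MPa → acceptable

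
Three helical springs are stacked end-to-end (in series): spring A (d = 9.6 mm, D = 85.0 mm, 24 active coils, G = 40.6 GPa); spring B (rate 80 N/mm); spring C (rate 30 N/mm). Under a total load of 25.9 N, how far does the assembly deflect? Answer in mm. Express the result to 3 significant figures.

k_A = Gd⁴/(8D³N_a) = (40.6×10³)(9.6⁴)/(8·85.0³·24) = 2.9245 N/mm
Series: 1/k_eq = 1/2.9245 + 1/80 + 1/30 = 0.38777; k_eq = 2.5788 N/mm
δ = F/k_eq = 25.9/2.5788 = 10.043 mm

10.0 mm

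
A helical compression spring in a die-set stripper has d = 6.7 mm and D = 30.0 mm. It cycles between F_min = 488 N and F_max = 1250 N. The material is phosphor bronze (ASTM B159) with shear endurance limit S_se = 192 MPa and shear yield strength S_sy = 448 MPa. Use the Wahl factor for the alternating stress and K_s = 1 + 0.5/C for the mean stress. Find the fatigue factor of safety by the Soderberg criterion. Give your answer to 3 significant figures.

0.813

C = D/d = 30.0/6.7 = 4.4776; K_W = (4C−1)/(4C−4)+0.615/C = 1.3530; K_s = 1+0.5/C = 1.1117
F_a = (F_max−F_min)/2 = 381 N; F_m = (F_max+F_min)/2 = 869 N
τ_a = K_W·8F_aD/(πd³) = 1.3530 × 96.775 = 130.94 MPa
τ_m = K_s·8F_mD/(πd³) = 1.1117 × 220.73 = 245.38 MPa
Soderberg: 1/n_f = τ_a/S_se + τ_m/S_sy = 130.94/192 + 245.38/448 = 0.68197 + 0.54771 = 1.2297
n_f = 1/1.2297 = 0.8132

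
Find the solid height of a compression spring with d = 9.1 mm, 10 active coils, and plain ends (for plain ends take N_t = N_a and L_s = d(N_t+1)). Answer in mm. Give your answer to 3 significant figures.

plain ends: N_t = N_a = 10
L_s = d·(N_t+1) = 9.1 × 11 = 100.1 mm

100 mm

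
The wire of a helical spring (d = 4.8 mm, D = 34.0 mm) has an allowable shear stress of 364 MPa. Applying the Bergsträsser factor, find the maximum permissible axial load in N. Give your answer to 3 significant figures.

C = D/d = 34.0/4.8 = 7.0833
K_B = (4C+2)/(4C−3) = 30.333/25.333 = 1.1974
τ_max = K·8FD/(πd³) → F_max = τ_allow·πd³/(8DK)
F_max = 364·π·4.8³/(8·34.0·1.1974) = 1.2647e+05/325.68 = 388.31 N

388 N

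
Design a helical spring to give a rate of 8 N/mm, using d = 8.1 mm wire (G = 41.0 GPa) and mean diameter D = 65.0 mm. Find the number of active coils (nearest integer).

N_a = Gd⁴/(8D³k) = (41.0×10³ × 8.1⁴)/(8 × 65.0³ × 8)
    = 1.76492e+08 / 1.7576e+07 = 10.04 → 10 coils

10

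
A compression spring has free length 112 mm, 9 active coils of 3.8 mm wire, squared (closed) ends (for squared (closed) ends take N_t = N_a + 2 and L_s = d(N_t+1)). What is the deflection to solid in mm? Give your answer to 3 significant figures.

66.4 mm

N_t = 11; L_s = 3.8·12 = 45.6 mm
δ_solid = L₀ − L_s = 112 − 45.6 = 66.4 mm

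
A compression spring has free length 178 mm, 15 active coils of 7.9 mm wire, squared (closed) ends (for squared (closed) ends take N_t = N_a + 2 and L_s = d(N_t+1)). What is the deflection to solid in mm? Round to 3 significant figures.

35.8 mm

N_t = 17; L_s = 7.9·18 = 142.2 mm
δ_solid = L₀ − L_s = 178 − 142.2 = 35.8 mm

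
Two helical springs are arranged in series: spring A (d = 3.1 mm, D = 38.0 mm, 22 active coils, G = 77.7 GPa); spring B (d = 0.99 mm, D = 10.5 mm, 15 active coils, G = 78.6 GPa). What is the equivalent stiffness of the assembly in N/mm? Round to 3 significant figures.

k_A = Gd⁴/(8D³N_a) = (77.7×10³)(3.1⁴)/(8·38.0³·22) = 0.74303 N/mm
k_B = Gd⁴/(8D³N_a) = (78.6×10³)(0.99⁴)/(8·10.5³·15) = 0.54352 N/mm
Series: 1/k_eq = 1/0.74303 + 1/0.54352 = 3.1857; k_eq = 0.3139 N/mm

0.314 N/mm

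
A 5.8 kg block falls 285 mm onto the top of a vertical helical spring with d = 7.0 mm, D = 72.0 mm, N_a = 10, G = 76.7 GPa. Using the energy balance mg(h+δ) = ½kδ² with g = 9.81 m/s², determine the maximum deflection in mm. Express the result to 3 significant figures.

82.3 mm

k = Gd⁴/(8D³N_a) = (76.7×10³)(7.0⁴)/(8·72.0³·10) = 6.1674 N/mm
W = mg = 5.8 × 9.81 = 56.898 N
½kδ² − Wδ − Wh = 0 → δ = (W + √(W² + 2kWh))/k
δ = (56.898 + √(3237.4 + 200019))/6.1674 = (56.898 + 450.84)/6.1674 = 82.326 mm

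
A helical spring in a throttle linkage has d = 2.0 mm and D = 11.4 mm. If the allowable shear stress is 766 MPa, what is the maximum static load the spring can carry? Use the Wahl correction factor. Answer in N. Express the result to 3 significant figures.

C = D/d = 11.4/2.0 = 5.7000
K_W = (4C−1)/(4C−4) + 0.615/C = 21.800/18.800 + 0.1079 = 1.2675
τ_max = K·8FD/(πd³) → F_max = τ_allow·πd³/(8DK)
F_max = 766·π·2.0³/(8·11.4·1.2675) = 19252/115.59 = 166.55 N

167 N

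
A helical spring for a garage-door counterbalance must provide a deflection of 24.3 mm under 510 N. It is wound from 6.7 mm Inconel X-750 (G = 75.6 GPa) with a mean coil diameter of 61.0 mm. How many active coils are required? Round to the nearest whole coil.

Required rate k = F/δ = 510/24.3 = 20.988 N/mm
N_a = Gd⁴/(8D³k) = (75.6×10³ × 6.7⁴)/(8 × 61.0³ × 20.988)
    = 1.52342e+08 / 3.81104e+07 = 3.997 → 4 coils

4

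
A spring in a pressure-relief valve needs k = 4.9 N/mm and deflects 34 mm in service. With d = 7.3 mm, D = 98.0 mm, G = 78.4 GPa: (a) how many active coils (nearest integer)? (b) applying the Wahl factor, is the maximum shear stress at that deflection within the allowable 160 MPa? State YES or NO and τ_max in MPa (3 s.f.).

N_a = Gd⁴/(8D³k) = (78.4×10³)(7.3⁴)/(8·98.0³·4.9) = 6.035 → N_a = 6
Actual rate k = Gd⁴/(8D³·6) = 4.9282 N/mm
Working load F = kδ = 4.9282·34 = 167.56 N
C = 98.0/7.3 = 13.4247; K_W = (4C−1)/(4C−4)+0.615/C = 1.1062
τ_max = K_W·8FD/(πd³) = 1.1062·107.49 = 118.9 MPa
τ_max ≤ 160 MPa → acceptable

(a) 6 coils; (b) YES, τ_max = 119 MPa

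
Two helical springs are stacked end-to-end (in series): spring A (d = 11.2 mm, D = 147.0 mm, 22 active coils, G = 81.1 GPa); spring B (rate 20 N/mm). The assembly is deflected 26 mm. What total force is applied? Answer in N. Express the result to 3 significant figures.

53.3 N

k_A = Gd⁴/(8D³N_a) = (81.1×10³)(11.2⁴)/(8·147.0³·22) = 2.2826 N/mm
Series: 1/k_eq = 1/2.2826 + 1/20 = 0.4881; k_eq = 2.0488 N/mm
F = k_eq·δ = 2.0488·26 = 53.268 N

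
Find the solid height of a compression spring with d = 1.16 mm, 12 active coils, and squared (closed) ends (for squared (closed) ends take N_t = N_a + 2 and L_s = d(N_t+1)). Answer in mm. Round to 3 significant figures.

17.4 mm

squared (closed) ends: N_t = N_a + 2 = 12 + 2 = 14
L_s = d·(N_t+1) = 1.16 × 15 = 17.4 mm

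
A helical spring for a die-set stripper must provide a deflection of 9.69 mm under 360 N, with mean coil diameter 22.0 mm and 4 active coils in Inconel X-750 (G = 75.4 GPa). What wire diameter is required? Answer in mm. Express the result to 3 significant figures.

3.60 mm

Required rate k = F/δ = 360/9.69 = 37.152 N/mm
d = (8D³N_a·k / G)^(1/4) = (8·22.0³·4·37.152 / (75.4×10³))^0.25
  = (167.89)^0.25 = 3.5996 mm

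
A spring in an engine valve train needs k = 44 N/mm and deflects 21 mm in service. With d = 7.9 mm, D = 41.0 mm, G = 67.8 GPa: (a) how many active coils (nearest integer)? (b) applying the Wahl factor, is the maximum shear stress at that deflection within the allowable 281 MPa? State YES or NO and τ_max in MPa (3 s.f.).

(a) 11 coils; (b) YES, τ_max = 251 MPa

N_a = Gd⁴/(8D³k) = (67.8×10³)(7.9⁴)/(8·41.0³·44) = 10.89 → N_a = 11
Actual rate k = Gd⁴/(8D³·11) = 43.542 N/mm
Working load F = kδ = 43.542·21 = 914.37 N
C = 41.0/7.9 = 5.1899; K_W = (4C−1)/(4C−4)+0.615/C = 1.2975
τ_max = K_W·8FD/(πd³) = 1.2975·193.63 = 251.23 MPa
τ_max ≤ 281 MPa → acceptable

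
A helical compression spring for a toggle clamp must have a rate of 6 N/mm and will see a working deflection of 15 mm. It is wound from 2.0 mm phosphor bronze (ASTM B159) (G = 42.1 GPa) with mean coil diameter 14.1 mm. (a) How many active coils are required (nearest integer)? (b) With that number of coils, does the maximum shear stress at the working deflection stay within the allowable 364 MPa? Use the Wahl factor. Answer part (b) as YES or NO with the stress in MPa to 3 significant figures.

(a) 5 coils; (b) NO, τ_max = 490 MPa

N_a = Gd⁴/(8D³k) = (42.1×10³)(2.0⁴)/(8·14.1³·6) = 5.006 → N_a = 5
Actual rate k = Gd⁴/(8D³·5) = 6.0074 N/mm
Working load F = kδ = 6.0074·15 = 90.111 N
C = 14.1/2.0 = 7.0500; K_W = (4C−1)/(4C−4)+0.615/C = 1.2112
τ_max = K_W·8FD/(πd³) = 1.2112·404.43 = 489.85 MPa
τ_max > 364 MPa → exceeds allowable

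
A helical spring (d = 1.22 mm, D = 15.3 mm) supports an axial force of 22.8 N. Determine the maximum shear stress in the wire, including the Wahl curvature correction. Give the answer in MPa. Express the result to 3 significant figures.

Spring index C = D/d = 15.3/1.22 = 12.5410
K_W = (4C−1)/(4C−4) + 0.615/C = 49.164/46.164 + 0.0490 = 1.1140
τ₀ = 8FD/(πd³) = 8·22.8·15.3/(π·1.22³) = 2790.72/5.7047 = 489.2 MPa
τ_max = K·τ₀ = 1.1140 × 489.2 = 544.98 MPa

545 MPa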